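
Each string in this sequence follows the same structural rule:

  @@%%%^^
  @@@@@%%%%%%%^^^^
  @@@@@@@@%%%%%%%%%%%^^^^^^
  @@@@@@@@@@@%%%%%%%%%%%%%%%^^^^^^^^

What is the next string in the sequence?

@@@@@@@@@@@@@@%%%%%%%%%%%%%%%%%%%^^^^^^^^^^

The n-th term is 3n-1 @'s then 4n-1 %'s then 2n ^'s (n = 1, 2, …).
For the next term, n = 5, so the run lengths are 14, 19, 10.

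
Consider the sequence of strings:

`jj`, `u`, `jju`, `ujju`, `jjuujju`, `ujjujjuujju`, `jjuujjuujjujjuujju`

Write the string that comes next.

Each term (from the third on) is the two preceding terms concatenated in order: term 3 = jj·u = jju.
So term 8 is ujjujjuujju·jjuujjuujjujjuujju.

ujjujjuujjujjuujjuujjujjuujju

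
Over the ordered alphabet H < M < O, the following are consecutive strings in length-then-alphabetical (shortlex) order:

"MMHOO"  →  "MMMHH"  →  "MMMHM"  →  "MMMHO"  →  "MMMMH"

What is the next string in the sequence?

Find the rightmost character of MMMMH below O, bump it to the next letter, and reset everything to its right to H.

MMMMM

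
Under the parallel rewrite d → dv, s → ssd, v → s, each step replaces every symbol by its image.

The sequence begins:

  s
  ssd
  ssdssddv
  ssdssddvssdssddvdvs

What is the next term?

ssdssddvssdssddvdvsssdssddvssdssddvdvsdvsssd

φ(ssdssddvssdssddvdvs) expands symbol-by-symbol to ssd ssd dv ssd ssd dv dv s ssd ssd dv ssd ssd dv dv s dv s ssd; joining the 19 pieces gives the next term.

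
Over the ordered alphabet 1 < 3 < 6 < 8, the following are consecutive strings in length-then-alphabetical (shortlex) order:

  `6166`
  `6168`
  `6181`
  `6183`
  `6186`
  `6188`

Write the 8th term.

6313

Stepping forward 2 times from 6188: 6188 → 6311, then the target.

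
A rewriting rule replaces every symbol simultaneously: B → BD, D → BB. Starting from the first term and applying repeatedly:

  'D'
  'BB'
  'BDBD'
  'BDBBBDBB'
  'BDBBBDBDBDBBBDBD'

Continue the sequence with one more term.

φ(BDBBBDBDBDBBBDBD) expands symbol-by-symbol to BD BB BD BD BD BB BD BB BD BB BD BD BD BB BD BB; joining the 16 pieces gives the next term.

BDBBBDBDBDBBBDBBBDBBBDBDBDBBBDBB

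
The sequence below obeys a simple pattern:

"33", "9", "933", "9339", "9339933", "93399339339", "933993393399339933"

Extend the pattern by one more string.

93399339339933993393399339339

From term 3 onward, concatenate the last term with the second-to-last: 9·33 = 933, 933·9 = 9339, …
The next term joins 933993393399339933 and 93399339339.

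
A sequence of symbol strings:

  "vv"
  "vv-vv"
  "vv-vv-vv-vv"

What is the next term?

Each string is two copies of the previous one joined by '-'.
One more doubling of vv-vv-vv-vv gives the answer.

vv-vv-vv-vv-vv-vv-vv-vv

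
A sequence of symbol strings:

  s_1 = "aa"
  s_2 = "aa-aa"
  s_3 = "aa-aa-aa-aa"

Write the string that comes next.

aa-aa-aa-aa-aa-aa-aa-aa

s(k+1) = s(k)·-·s(k) — each term doubles the last with '-' between the halves.
One more doubling of aa-aa-aa-aa gives the answer.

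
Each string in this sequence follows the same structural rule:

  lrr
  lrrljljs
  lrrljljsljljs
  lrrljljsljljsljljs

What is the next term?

lrrljljsljljsljljsljljs

The strings grow by a fixed suffix ljljs each time.
One more step from lrrljljsljljsljljs gives the answer.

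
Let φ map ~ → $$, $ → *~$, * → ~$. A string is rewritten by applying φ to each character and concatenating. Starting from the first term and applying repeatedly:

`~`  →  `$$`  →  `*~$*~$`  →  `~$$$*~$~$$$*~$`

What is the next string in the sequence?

Rewriting the 14 symbols of ~$$$*~$~$$$*~$ one by one yields $$ *~$ *~$ *~$ ~$ $$ *~$ $$ *~$ *~$ *~$ ~$ $$ *~$; concatenated:

$$*~$*~$*~$~$$$*~$$$*~$*~$*~$~$$$*~$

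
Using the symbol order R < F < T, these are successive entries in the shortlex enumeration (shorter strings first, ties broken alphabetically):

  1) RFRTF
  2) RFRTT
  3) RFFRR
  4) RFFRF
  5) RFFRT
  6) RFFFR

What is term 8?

Advancing 2 positions from RFFFR through RFFFR → RFFFF reaches term 8.

RFFFT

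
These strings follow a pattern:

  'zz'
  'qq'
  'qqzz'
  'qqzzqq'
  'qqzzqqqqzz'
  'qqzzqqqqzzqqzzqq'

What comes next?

qqzzqqqqzzqqzzqqqqzzqqqqzz

This is a Fibonacci-style word recurrence s(k) = s(k−1)·s(k−2): e.g. qq·zz = qqzz.
So term 7 is qqzzqqqqzzqqzzqq·qqzzqqqqzz.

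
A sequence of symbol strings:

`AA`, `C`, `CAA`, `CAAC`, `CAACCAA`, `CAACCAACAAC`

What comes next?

CAACCAACAACCAACCAA

From term 3 onward, concatenate the last term with the second-to-last: C·AA = CAA, CAA·C = CAAC, …
Continuing: CAACCAACAAC · CAACCAA gives term 7.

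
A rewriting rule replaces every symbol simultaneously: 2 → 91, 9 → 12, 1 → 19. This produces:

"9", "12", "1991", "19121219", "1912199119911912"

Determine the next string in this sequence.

Replace each of the 16 characters of 1912199119911912 in place — 19 12 19 91 19 12 12 19 19 12 12 19 19 12 19 91 — and concatenate.

19121991191212191912121919121991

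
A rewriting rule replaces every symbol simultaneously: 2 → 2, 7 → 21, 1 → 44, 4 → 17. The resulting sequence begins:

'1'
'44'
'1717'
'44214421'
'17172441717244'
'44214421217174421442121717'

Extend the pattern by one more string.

Rewriting the 26 symbols of 44214421217174421442121717 one by one yields 17 17 2 44 17 17 2 44 2 44 21 44 21 17 17 2 44 17 17 2 44 2 44 21 44 21; concatenated:

1717244171724424421442117172441717244244214421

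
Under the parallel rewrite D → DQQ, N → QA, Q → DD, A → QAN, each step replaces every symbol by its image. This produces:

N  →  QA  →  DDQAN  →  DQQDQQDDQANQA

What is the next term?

Rewriting the 13 symbols of DQQDQQDDQANQA one by one yields DQQ DD DD DQQ DD DD DQQ DQQ DD QAN QA DD QAN; concatenated:

DQQDDDDDQQDDDDDQQDQQDDQANQADDQAN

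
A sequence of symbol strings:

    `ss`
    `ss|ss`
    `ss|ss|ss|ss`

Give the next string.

s(k+1) = s(k)·|·s(k) — each term doubles the last with '|' between the halves.
One more doubling of ss|ss|ss|ss gives the answer.

ss|ss|ss|ss|ss|ss|ss|ss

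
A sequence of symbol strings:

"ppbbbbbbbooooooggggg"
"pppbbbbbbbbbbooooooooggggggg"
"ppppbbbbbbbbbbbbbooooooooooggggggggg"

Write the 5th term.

ppppppbbbbbbbbbbbbbbbbbbbooooooooooooooggggggggggggg

Each string has the form p^{n} b^{3n+1} o^{2n+2} g^{2n+1}, where the shown terms are n = 2, 3, 4.
Setting n = 6 gives 6, 19, 14, 13 characters in each block.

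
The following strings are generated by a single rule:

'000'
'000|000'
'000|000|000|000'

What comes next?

Each string is two copies of the previous one joined by '|'.
Doubling 000|000|000|000 with '|' between the halves:

000|000|000|000|000|000|000|000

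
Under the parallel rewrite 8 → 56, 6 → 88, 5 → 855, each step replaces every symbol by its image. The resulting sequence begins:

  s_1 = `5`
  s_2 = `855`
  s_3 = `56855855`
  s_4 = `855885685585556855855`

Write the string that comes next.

φ(855885685585556855855) expands symbol-by-symbol to 56 855 855 56 56 855 88 56 855 855 56 855 855 855 88 56 855 855 56 855 855; joining the 21 pieces gives the next term.

568558555656855885685585556855855855885685585556855855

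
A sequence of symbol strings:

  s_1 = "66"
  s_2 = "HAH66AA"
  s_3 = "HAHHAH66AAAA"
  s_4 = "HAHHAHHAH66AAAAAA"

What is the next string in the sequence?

Every step adds HAH to the front and AA to the end of the previous string.
Applying this once more to HAHHAHHAH66AAAAAA:

HAHHAHHAHHAH66AAAAAAAA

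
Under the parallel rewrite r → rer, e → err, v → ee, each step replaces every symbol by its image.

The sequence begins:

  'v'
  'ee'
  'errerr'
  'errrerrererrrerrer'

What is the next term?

Replace each of the 18 characters of errrerrererrrerrer in place — err rer rer rer err rer rer err rer err rer rer rer err rer rer err rer — and concatenate.

errrerrerrererrrerrererrrererrrerrerrererrrerrererrrer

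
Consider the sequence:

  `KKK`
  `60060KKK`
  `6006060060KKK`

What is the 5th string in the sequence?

Each term is the previous one with 60060 prepended.
From 6006060060KKK, 2 further steps: 6006060060KKK → 600606006060060KKK → (answer).

60060600606006060060KKK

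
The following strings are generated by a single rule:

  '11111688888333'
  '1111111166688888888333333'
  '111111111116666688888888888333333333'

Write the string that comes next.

11111111111111666666688888888888888333333333333

Reading off run lengths: 1 runs 5, 8, 11; 6 runs 1, 3, 5; 8 runs 5, 8, 11; 3 runs 3, 6, 9 — each is linear in n (n = 1, 2, …).
At n = 4 the blocks have lengths 14, 7, 14, 12.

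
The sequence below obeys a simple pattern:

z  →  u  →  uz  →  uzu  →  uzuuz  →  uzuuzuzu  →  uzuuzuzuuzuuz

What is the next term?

uzuuzuzuuzuuzuzuuzuzu

This is a Fibonacci-style word recurrence s(k) = s(k−1)·s(k−2): e.g. u·z = uz.
The next term joins uzuuzuzuuzuuz and uzuuzuzu.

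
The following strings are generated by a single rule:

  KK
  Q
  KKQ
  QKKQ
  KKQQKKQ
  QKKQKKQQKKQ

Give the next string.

From term 3 onward, concatenate the second-to-last term with the last: KK·Q = KKQ, Q·KKQ = QKKQ, …
Continuing: KKQQKKQ · QKKQKKQQKKQ gives term 7.

KKQQKKQQKKQKKQQKKQ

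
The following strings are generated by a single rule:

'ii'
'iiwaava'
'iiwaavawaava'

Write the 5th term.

iiwaavawaavawaavawaava

The strings grow by a fixed suffix waava each time.
From iiwaavawaava, 2 further steps: iiwaavawaava → iiwaavawaavawaava → (answer).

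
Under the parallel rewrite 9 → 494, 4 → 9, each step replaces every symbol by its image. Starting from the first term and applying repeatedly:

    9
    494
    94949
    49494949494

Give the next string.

Expanding 49494949494: 4→9, 9→494, 4→9, 9→494, 4→9, 9→494, 4→9, 9→494, 4→9, 9→494, 4→9. Concatenated: 9 494 9 494 9 494 9 494 9 494 9.

949494949494949494949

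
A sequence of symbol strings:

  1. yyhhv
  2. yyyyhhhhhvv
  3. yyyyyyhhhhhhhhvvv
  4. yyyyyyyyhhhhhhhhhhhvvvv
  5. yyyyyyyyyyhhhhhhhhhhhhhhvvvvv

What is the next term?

Term n consists of 2n y's, followed by 3n-1 h's, followed by n v's (n = 1, 2, …).
At n = 6 the blocks have lengths 12, 17, 6.

yyyyyyyyyyyyhhhhhhhhhhhhhhhhhvvvvvv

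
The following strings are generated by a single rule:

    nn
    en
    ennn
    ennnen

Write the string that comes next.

This is a Fibonacci-style word recurrence s(k) = s(k−1)·s(k−2): e.g. en·nn = ennn.
Continuing: ennnen · ennn gives term 5.

ennnenennn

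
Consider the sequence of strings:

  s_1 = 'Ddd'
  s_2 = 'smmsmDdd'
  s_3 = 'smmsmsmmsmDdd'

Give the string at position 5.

smmsmsmmsmsmmsmsmmsmDdd

Each term is the previous one with smmsm prepended.
From smmsmsmmsmDdd, 2 further steps: smmsmsmmsmDdd → smmsmsmmsmsmmsmDdd → (answer).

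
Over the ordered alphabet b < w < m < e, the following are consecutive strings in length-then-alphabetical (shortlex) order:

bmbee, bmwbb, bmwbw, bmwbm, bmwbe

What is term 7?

Advancing 2 positions from bmwbe through bmwbe → bmwwb reaches term 7.

bmwww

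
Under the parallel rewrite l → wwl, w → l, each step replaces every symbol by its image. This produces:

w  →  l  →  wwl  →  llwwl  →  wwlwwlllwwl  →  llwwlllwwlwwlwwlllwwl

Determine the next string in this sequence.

Applying the rule to each of the 21 symbols of llwwlllwwlwwlwwlllwwl gives the pieces wwl wwl l l wwl wwl wwl l l wwl l l wwl l l wwl wwl wwl l l wwl, which concatenate to the answer.

wwlwwlllwwlwwlwwlllwwlllwwlllwwlwwlwwlllwwl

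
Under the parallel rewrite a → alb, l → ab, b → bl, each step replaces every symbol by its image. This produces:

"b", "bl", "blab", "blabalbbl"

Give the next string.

Rewriting each symbol of blabalbbl: b→bl, l→ab, a→alb, b→bl, a→alb, l→ab, b→bl, b→bl, l→ab, which concatenates to bl ab alb bl alb ab bl bl ab.

blabalbblalbabblblab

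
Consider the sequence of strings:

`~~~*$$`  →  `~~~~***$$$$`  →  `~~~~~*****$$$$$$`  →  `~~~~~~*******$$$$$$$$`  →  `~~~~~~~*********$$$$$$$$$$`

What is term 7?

~~~~~~~~~*************$$$$$$$$$$$$$$

Each string has the form ~^{n+2} *^{2n-1} $^{2n} (n = 1, 2, …).
Setting n = 7 gives 9, 13, 14 characters in each block.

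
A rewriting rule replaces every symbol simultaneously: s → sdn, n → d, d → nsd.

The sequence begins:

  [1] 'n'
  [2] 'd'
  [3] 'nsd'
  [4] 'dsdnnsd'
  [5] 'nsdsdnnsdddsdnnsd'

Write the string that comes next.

dsdnnsdsdnnsdddsdnnsdnsdnsdsdnnsdddsdnnsd

Applying the rule to each of the 17 symbols of nsdsdnnsdddsdnnsd gives the pieces d sdn nsd sdn nsd d d sdn nsd nsd nsd sdn nsd d d sdn nsd, which concatenate to the answer.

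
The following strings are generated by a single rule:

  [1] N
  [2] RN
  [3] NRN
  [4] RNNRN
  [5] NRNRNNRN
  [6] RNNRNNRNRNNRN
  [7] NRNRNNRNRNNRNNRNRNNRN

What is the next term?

This is a Fibonacci-style word recurrence s(k) = s(k−2)·s(k−1): e.g. N·RN = NRN.
Continuing: RNNRNNRNRNNRN · NRNRNNRNRNNRNNRNRNNRN gives term 8.

RNNRNNRNRNNRNNRNRNNRNRNNRNNRNRNNRN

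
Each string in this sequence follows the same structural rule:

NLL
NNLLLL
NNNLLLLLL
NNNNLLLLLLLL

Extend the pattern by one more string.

NNNNNLLLLLLLLLL

Term n consists of n N's, followed by 2n L's (n = 1, 2, …).
For the next term, n = 5, so the run lengths are 5, 10.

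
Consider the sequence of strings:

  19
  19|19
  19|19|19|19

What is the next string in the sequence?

s(k+1) = s(k)·|·s(k) — each term doubles the last with '|' between the halves.
Doubling 19|19|19|19 with '|' between the halves:

19|19|19|19|19|19|19|19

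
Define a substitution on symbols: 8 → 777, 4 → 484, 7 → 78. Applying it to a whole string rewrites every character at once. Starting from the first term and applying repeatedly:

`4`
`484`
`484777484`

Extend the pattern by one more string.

484777484787878484777484

Expanding 484777484: 4→484, 8→777, 4→484, 7→78, 7→78, 7→78, 4→484, 8→777, 4→484. Concatenated: 484 777 484 78 78 78 484 777 484.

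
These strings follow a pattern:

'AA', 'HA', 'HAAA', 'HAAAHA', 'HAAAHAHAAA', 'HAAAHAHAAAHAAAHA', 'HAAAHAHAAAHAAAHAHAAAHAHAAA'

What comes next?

HAAAHAHAAAHAAAHAHAAAHAHAAAHAAAHAHAAAHAAAHA

Each term (from the third on) is the previous term followed by the one before it: term 3 = HA·AA = HAAA.
So term 8 is HAAAHAHAAAHAAAHAHAAAHAHAAA·HAAAHAHAAAHAAAHA.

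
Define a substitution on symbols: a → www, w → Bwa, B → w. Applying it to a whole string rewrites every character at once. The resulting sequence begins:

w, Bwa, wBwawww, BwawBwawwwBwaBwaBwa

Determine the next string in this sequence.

Replace each of the 19 characters of BwawBwawwwBwaBwaBwa in place — w Bwa www Bwa w Bwa www Bwa Bwa Bwa w Bwa www w Bwa www w Bwa www — and concatenate.

wBwawwwBwawBwawwwBwaBwaBwawBwawwwwBwawwwwBwawww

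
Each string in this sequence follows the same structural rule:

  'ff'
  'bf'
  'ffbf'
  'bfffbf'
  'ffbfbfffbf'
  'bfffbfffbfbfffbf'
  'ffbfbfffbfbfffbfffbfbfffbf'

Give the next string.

bfffbfffbfbfffbfffbfbfffbfbfffbfffbfbfffbf

This is a Fibonacci-style word recurrence s(k) = s(k−2)·s(k−1): e.g. ff·bf = ffbf.
The next term joins bfffbfffbfbfffbf and ffbfbfffbfbfffbfffbfbfffbf.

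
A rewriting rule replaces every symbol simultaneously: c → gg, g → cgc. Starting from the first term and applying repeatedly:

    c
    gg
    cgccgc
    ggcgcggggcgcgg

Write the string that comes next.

Applying the rule to each of the 14 symbols of ggcgcggggcgcgg gives the pieces cgc cgc gg cgc gg cgc cgc cgc cgc gg cgc gg cgc cgc, which concatenate to the answer.

cgccgcggcgcggcgccgccgccgcggcgcggcgccgc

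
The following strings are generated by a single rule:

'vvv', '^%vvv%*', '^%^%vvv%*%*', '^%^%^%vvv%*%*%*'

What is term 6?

Each term wraps the previous one in ^% on the left and %* on the right.
From ^%^%^%vvv%*%*%*, 2 further steps: ^%^%^%vvv%*%*%* → ^%^%^%^%vvv%*%*%*%* → (answer).

^%^%^%^%^%vvv%*%*%*%*%*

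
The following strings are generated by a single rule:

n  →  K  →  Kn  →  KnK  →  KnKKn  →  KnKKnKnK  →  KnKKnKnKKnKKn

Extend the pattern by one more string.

KnKKnKnKKnKKnKnKKnKnK

This is a Fibonacci-style word recurrence s(k) = s(k−1)·s(k−2): e.g. K·n = Kn.
So term 8 is KnKKnKnKKnKKn·KnKKnKnK.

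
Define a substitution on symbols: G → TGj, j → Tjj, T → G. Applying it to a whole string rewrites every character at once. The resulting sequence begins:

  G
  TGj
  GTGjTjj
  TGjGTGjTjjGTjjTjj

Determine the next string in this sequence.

Replace each of the 17 characters of TGjGTGjTjjGTjjTjj in place — G TGj Tjj TGj G TGj Tjj G Tjj Tjj TGj G Tjj Tjj G Tjj Tjj — and concatenate.

GTGjTjjTGjGTGjTjjGTjjTjjTGjGTjjTjjGTjjTjj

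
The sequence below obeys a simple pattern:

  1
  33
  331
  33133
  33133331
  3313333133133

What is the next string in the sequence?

This is a Fibonacci-style word recurrence s(k) = s(k−1)·s(k−2): e.g. 33·1 = 331.
So term 7 is 3313333133133·33133331.

331333313313333133331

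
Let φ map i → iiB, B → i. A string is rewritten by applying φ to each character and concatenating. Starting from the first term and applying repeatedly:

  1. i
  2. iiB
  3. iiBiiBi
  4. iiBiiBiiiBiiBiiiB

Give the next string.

iiBiiBiiiBiiBiiiBiiBiiBiiiBiiBiiiBiiBiiBi

φ(iiBiiBiiiBiiBiiiB) expands symbol-by-symbol to iiB iiB i iiB iiB i iiB iiB iiB i iiB iiB i iiB iiB iiB i; joining the 17 pieces gives the next term.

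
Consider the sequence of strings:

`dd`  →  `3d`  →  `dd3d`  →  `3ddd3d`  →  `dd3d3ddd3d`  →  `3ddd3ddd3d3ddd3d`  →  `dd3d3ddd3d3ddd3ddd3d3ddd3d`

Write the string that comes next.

3ddd3ddd3d3ddd3ddd3d3ddd3d3ddd3ddd3d3ddd3d

Each term (from the third on) is the two preceding terms concatenated in order: term 3 = dd·3d = dd3d.
So term 8 is 3ddd3ddd3d3ddd3d·dd3d3ddd3d3ddd3ddd3d3ddd3d.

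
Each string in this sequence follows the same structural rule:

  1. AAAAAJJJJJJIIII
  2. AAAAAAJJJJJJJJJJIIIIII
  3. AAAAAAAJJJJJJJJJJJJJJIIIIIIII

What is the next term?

Each string has the form A^{n+3} J^{4n-2} I^{2n}, where the shown terms are n = 2, 3, 4.
At n = 5 the blocks have lengths 8, 18, 10.

AAAAAAAAJJJJJJJJJJJJJJJJJJIIIIIIIIII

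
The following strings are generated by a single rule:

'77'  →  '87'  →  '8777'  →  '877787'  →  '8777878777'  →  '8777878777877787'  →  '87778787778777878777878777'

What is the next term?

This is a Fibonacci-style word recurrence s(k) = s(k−1)·s(k−2): e.g. 87·77 = 8777.
Continuing: 87778787778777878777878777 · 8777878777877787 gives term 8.

877787877787778787778787778777878777877787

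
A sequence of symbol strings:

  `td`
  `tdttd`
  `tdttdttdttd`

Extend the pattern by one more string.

s(k+1) = s(k)·t·s(k) — each term doubles the last with 't' between the halves.
Doubling tdttdttdttd with 't' between the halves:

tdttdttdttdttdttdttdttd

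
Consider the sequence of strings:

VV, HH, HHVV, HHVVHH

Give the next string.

HHVVHHHHVV

Each term (from the third on) is the previous term followed by the one before it: term 3 = HH·VV = HHVV.
Continuing: HHVVHH · HHVV gives term 5.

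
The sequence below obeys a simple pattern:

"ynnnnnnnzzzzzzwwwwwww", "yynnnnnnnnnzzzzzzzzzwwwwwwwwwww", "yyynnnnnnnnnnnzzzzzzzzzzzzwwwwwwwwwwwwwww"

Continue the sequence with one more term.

The n-th term is n-1 y's then 2n+3 n's then 3n z's then 4n-1 w's, where the shown terms are n = 2, 3, 4.
At n = 5 the blocks have lengths 4, 13, 15, 19.

yyyynnnnnnnnnnnnnzzzzzzzzzzzzzzzwwwwwwwwwwwwwwwwwww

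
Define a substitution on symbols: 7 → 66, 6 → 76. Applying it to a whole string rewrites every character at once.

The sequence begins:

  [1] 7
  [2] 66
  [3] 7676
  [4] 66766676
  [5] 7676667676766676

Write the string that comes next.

66766676767666766676667676766676

Applying the rule to each of the 16 symbols of 7676667676766676 gives the pieces 66 76 66 76 76 76 66 76 66 76 66 76 76 76 66 76, which concatenate to the answer.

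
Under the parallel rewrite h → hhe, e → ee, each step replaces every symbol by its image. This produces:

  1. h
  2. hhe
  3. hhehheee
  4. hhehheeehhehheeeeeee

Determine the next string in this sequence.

Replace each of the 20 characters of hhehheeehhehheeeeeee in place — hhe hhe ee hhe hhe ee ee ee hhe hhe ee hhe hhe ee ee ee ee ee ee ee — and concatenate.

hhehheeehhehheeeeeeehhehheeehhehheeeeeeeeeeeeeee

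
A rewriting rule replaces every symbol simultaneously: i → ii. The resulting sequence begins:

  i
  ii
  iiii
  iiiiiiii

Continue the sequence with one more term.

Expanding iiiiiiii: i→ii, i→ii, i→ii, i→ii, i→ii, i→ii, i→ii, i→ii. Concatenated: ii ii ii ii ii ii ii ii.

iiiiiiiiiiiiiiii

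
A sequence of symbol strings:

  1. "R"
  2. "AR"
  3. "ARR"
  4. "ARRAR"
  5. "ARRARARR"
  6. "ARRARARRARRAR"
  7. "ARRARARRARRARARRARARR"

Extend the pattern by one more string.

Each term (from the third on) is the previous term followed by the one before it: term 3 = AR·R = ARR.
Continuing: ARRARARRARRARARRARARR · ARRARARRARRAR gives term 8.

ARRARARRARRARARRARARRARRARARRARRAR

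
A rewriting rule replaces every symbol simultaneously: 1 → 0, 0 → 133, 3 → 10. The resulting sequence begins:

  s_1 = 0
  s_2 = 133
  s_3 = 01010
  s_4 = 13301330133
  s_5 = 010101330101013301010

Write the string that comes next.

1330133013301010133013301330101013301330133

φ(010101330101013301010) expands symbol-by-symbol to 133 0 133 0 133 0 10 10 133 0 133 0 133 0 10 10 133 0 133 0 133; joining the 21 pieces gives the next term.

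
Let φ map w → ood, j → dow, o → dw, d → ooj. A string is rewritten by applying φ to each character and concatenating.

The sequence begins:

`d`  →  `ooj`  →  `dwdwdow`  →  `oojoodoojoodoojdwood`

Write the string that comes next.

Applying the rule to each of the 20 symbols of oojoodoojoodoojdwood gives the pieces dw dw dow dw dw ooj dw dw dow dw dw ooj dw dw dow ooj ood dw dw ooj, which concatenate to the answer.

dwdwdowdwdwoojdwdwdowdwdwoojdwdwdowoojooddwdwooj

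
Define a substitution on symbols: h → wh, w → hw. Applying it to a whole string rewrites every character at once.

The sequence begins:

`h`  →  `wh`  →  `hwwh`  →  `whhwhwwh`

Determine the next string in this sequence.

Apply φ to whhwhwwh symbol by symbol: w→hw, h→wh, h→wh, w→hw, h→wh, w→hw, w→hw, h→wh; joined: hw wh wh hw wh hw hw wh.

hwwhwhhwwhhwhwwh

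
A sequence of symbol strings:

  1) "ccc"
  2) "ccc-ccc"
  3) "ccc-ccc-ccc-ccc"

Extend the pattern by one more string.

Every step duplicates the string with '-' between the halves.
Doubling ccc-ccc-ccc-ccc with '-' between the halves:

ccc-ccc-ccc-ccc-ccc-ccc-ccc-ccc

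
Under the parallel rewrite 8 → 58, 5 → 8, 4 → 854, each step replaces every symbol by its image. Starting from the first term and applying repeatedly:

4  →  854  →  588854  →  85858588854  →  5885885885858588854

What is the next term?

85858858588585885885885858588854

Replace each of the 19 characters of 5885885885858588854 in place — 8 58 58 8 58 58 8 58 58 8 58 8 58 8 58 58 58 8 854 — and concatenate.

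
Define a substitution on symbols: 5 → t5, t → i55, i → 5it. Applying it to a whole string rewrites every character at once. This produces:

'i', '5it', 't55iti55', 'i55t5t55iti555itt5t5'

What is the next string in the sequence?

Rewriting the 20 symbols of i55t5t55iti555itt5t5 one by one yields 5it t5 t5 i55 t5 i55 t5 t5 5it i55 5it t5 t5 t5 5it i55 i55 t5 i55 t5; concatenated:

5itt5t5i55t5i55t5t55iti555itt5t5t55iti55i55t5i55t5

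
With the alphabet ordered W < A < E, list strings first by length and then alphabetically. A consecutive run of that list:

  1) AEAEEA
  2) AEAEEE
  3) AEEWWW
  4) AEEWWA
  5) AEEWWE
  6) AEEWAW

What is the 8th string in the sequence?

AEEWAE

Continuing the enumeration 2 steps past AEEWAW: AEEWAW → AEEWAA → (answer).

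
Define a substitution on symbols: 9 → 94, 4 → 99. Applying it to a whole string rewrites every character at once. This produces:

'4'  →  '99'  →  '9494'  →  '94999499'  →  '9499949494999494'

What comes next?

Applying the rule to each of the 16 symbols of 9499949494999494 gives the pieces 94 99 94 94 94 99 94 99 94 99 94 94 94 99 94 99, which concatenate to the answer.

94999494949994999499949494999499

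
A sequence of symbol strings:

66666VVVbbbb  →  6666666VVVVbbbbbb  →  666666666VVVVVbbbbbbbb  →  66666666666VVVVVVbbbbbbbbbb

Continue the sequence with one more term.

6666666666666VVVVVVVbbbbbbbbbbbb

Each string has the form 6^{2n+3} V^{n+2} b^{2n+2} (n = 1, 2, …).
At n = 5 the blocks have lengths 13, 7, 12.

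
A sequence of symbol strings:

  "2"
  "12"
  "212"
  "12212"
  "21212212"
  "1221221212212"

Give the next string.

212122121221221212212

Each term (from the third on) is the two preceding terms concatenated in order: term 3 = 2·12 = 212.
So term 7 is 21212212·1221221212212.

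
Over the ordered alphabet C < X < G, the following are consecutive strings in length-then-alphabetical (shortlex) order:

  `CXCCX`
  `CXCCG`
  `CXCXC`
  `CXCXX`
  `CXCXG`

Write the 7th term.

CXCGX

Continuing the enumeration 2 steps past CXCXG: CXCXG → CXCGC → (answer).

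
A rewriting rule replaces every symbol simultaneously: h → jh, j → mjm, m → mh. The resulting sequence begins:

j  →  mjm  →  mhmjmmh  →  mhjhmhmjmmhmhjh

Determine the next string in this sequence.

φ(mhjhmhmjmmhmhjh) expands symbol-by-symbol to mh jh mjm jh mh jh mh mjm mh mh jh mh jh mjm jh; joining the 15 pieces gives the next term.

mhjhmjmjhmhjhmhmjmmhmhjhmhjhmjmjh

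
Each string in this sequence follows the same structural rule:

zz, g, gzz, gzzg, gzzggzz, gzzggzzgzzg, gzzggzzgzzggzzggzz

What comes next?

Each term (from the third on) is the previous term followed by the one before it: term 3 = g·zz = gzz.
So term 8 is gzzggzzgzzggzzggzz·gzzggzzgzzg.

gzzggzzgzzggzzggzzgzzggzzgzzg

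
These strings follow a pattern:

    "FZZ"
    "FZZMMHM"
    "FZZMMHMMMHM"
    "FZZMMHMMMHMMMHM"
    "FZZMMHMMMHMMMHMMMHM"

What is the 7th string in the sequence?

Each term is the previous one with MMHM appended.
From FZZMMHMMMHMMMHMMMHM, 2 further steps: FZZMMHMMMHMMMHMMMHM → FZZMMHMMMHMMMHMMMHMMMHM → (answer).

FZZMMHMMMHMMMHMMMHMMMHMMMHM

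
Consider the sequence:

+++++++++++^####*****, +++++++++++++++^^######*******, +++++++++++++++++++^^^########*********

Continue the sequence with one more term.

+++++++++++++++++++++++^^^^##########***********

Reading off run lengths: + runs 11, 15, 19; ^ runs 1, 2, 3; # runs 4, 6, 8; * runs 5, 7, 9 — each is linear in n, where the shown terms are n = 3, 4, 5.
For the next term, n = 6, so the run lengths are 23, 4, 10, 11.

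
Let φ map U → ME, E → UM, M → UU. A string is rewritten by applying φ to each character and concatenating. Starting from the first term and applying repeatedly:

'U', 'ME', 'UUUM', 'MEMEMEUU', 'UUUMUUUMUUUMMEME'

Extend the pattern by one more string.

MEMEMEUUMEMEMEUUMEMEMEUUUUUMUUUM

Applying the rule to each of the 16 symbols of UUUMUUUMUUUMMEME gives the pieces ME ME ME UU ME ME ME UU ME ME ME UU UU UM UU UM, which concatenate to the answer.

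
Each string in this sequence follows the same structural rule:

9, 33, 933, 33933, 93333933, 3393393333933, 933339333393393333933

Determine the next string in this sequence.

3393393333933933339333393393333933

This is a Fibonacci-style word recurrence s(k) = s(k−2)·s(k−1): e.g. 9·33 = 933.
Continuing: 3393393333933 · 933339333393393333933 gives term 8.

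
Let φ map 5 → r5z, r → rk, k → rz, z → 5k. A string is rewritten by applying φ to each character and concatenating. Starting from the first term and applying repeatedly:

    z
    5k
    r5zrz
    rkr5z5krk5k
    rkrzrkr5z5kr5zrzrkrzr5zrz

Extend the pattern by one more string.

Rewriting the 25 symbols of rkrzrkr5z5kr5zrzrkrzr5zrz one by one yields rk rz rk 5k rk rz rk r5z 5k r5z rz rk r5z 5k rk 5k rk rz rk 5k rk r5z 5k rk 5k; concatenated:

rkrzrk5krkrzrkr5z5kr5zrzrkr5z5krk5krkrzrk5krkr5z5krk5k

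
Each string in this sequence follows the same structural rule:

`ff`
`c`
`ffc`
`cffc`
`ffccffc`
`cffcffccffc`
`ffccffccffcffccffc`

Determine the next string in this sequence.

This is a Fibonacci-style word recurrence s(k) = s(k−2)·s(k−1): e.g. ff·c = ffc.
So term 8 is cffcffccffc·ffccffccffcffccffc.

cffcffccffcffccffccffcffccffc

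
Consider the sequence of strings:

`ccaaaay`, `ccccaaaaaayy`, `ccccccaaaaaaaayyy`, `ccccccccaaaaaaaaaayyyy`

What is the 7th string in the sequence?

Reading off run lengths: c runs 2, 4, 6, 8; a runs 4, 6, 8, 10; y runs 1, 2, 3, 4 — each is linear in n (n = 1, 2, …).
At n = 7 the blocks have lengths 14, 16, 7.

ccccccccccccccaaaaaaaaaaaaaaaayyyyyyy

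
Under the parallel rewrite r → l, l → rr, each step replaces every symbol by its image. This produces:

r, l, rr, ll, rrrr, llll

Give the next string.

Apply φ to llll symbol by symbol: l→rr, l→rr, l→rr, l→rr; joined: rr rr rr rr.

rrrrrrrr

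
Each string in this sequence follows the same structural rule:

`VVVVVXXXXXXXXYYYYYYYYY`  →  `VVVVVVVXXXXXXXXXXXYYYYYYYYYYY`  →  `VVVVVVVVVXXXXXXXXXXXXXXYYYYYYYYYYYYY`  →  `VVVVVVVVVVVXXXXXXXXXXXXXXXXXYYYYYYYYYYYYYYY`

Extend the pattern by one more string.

VVVVVVVVVVVVVXXXXXXXXXXXXXXXXXXXXYYYYYYYYYYYYYYYYY

Reading off run lengths: V runs 5, 7, 9, 11; X runs 8, 11, 14, 17; Y runs 9, 11, 13, 15 — each is linear in n, where the shown terms are n = 3, 4, 5, 6.
For the next term, n = 7, so the run lengths are 13, 20, 17.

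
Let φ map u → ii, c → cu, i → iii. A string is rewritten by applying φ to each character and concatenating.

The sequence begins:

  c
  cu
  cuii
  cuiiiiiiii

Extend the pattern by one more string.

cuiiiiiiiiiiiiiiiiiiiiiiiiii

Rewriting each symbol of cuiiiiiiii: c→cu, u→ii, i→iii, i→iii, i→iii, i→iii, i→iii, i→iii, i→iii, i→iii, which concatenates to cu ii iii iii iii iii iii iii iii iii.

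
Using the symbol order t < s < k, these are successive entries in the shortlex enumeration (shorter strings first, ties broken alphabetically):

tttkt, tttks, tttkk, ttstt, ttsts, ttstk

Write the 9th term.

ttssk

Advancing 3 positions from ttstk through ttstk → ttsst → ttsss reaches term 9.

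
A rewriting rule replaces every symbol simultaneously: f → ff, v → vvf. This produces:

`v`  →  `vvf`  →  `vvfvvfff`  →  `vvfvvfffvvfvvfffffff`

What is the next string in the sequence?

vvfvvfffvvfvvfffffffvvfvvfffvvfvvfffffffffffffff

φ(vvfvvfffvvfvvfffffff) expands symbol-by-symbol to vvf vvf ff vvf vvf ff ff ff vvf vvf ff vvf vvf ff ff ff ff ff ff ff; joining the 20 pieces gives the next term.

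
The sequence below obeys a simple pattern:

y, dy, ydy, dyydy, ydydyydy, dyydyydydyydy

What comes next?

Each term (from the third on) is the two preceding terms concatenated in order: term 3 = y·dy = ydy.
Continuing: ydydyydy · dyydyydydyydy gives term 7.

ydydyydydyydyydydyydy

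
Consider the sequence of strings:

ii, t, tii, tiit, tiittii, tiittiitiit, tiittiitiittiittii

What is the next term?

This is a Fibonacci-style word recurrence s(k) = s(k−1)·s(k−2): e.g. t·ii = tii.
The next term joins tiittiitiittiittii and tiittiitiit.

tiittiitiittiittiitiittiitiit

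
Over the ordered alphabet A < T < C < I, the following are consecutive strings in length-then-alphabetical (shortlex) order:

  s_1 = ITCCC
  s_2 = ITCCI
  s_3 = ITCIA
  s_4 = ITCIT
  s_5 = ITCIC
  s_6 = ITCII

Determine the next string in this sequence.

The successor of ITCII increments the rightmost position that isn't already I and resets every position after it to A.

ITIAA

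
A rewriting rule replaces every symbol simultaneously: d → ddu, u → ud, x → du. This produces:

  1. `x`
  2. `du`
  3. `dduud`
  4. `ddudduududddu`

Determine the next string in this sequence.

ddudduudddudduududdduuddduddudduud

φ(ddudduududddu) expands symbol-by-symbol to ddu ddu ud ddu ddu ud ud ddu ud ddu ddu ddu ud; joining the 13 pieces gives the next term.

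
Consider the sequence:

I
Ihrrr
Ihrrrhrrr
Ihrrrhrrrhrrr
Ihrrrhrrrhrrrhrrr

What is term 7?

Ihrrrhrrrhrrrhrrrhrrrhrrr

Every step adds hrrr to the end: s(k+1) = s(k)·hrrr.
From Ihrrrhrrrhrrrhrrr, 2 further steps: Ihrrrhrrrhrrrhrrr → Ihrrrhrrrhrrrhrrrhrrr → (answer).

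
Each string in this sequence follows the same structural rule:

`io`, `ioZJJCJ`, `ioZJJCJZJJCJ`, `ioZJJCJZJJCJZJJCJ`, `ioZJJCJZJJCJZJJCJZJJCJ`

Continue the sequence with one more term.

Each term is the previous one with ZJJCJ appended.
Applying this once more to ioZJJCJZJJCJZJJCJZJJCJ:

ioZJJCJZJJCJZJJCJZJJCJZJJCJ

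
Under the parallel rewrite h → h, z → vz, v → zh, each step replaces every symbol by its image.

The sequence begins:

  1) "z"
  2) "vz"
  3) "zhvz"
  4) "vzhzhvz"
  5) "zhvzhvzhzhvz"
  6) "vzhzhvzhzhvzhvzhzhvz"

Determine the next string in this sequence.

zhvzhvzhzhvzhvzhzhvzhzhvzhvzhzhvz

Applying the rule to each of the 20 symbols of vzhzhvzhzhvzhvzhzhvz gives the pieces zh vz h vz h zh vz h vz h zh vz h zh vz h vz h zh vz, which concatenate to the answer.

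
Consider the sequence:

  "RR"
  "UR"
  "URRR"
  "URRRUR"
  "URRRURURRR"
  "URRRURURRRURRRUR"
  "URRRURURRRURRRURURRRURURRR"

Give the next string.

From term 3 onward, concatenate the last term with the second-to-last: UR·RR = URRR, URRR·UR = URRRUR, …
So term 8 is URRRURURRRURRRURURRRURURRR·URRRURURRRURRRUR.

URRRURURRRURRRURURRRURURRRURRRURURRRURRRUR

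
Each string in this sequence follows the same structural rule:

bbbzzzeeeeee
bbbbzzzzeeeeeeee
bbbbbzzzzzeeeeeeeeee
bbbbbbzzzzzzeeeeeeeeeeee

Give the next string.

Term n consists of n b's, followed by n z's, followed by 2n e's, where the shown terms are n = 3, 4, 5, 6.
At n = 7 the blocks have lengths 7, 7, 14.

bbbbbbbzzzzzzzeeeeeeeeeeeeee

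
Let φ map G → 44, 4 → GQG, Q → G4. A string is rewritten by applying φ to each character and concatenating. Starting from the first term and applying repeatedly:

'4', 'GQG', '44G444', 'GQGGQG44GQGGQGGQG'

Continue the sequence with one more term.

44G44444G444GQGGQG44G44444G44444G444

φ(GQGGQG44GQGGQGGQG) expands symbol-by-symbol to 44 G4 44 44 G4 44 GQG GQG 44 G4 44 44 G4 44 44 G4 44; joining the 17 pieces gives the next term.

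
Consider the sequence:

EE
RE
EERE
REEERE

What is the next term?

EEREREEERE

Each term (from the third on) is the two preceding terms concatenated in order: term 3 = EE·RE = EERE.
So term 5 is EERE·REEERE.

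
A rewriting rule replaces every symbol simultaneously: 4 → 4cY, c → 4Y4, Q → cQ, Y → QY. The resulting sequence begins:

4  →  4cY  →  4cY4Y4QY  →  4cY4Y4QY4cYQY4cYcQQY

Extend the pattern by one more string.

Rewriting the 20 symbols of 4cY4Y4QY4cYQY4cYcQQY one by one yields 4cY 4Y4 QY 4cY QY 4cY cQ QY 4cY 4Y4 QY cQ QY 4cY 4Y4 QY 4Y4 cQ cQ QY; concatenated:

4cY4Y4QY4cYQY4cYcQQY4cY4Y4QYcQQY4cY4Y4QY4Y4cQcQQY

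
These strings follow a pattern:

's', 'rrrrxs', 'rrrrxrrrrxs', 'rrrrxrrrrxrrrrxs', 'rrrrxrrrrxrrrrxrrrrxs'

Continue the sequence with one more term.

Every step adds rrrrx at the front: s(k+1) = rrrrx·s(k).
So the next term is rrrrx·rrrrxrrrrxrrrrxrrrrxs.

rrrrxrrrrxrrrrxrrrrxrrrrxs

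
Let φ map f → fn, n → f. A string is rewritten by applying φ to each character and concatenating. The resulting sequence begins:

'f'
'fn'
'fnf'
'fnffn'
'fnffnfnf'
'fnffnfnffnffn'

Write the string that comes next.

Rewriting the 13 symbols of fnffnfnffnffn one by one yields fn f fn fn f fn f fn fn f fn fn f; concatenated:

fnffnfnffnffnfnffnfnf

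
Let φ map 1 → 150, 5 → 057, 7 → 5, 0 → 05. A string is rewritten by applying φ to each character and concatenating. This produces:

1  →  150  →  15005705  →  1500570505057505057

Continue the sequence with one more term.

Applying the rule to each of the 19 symbols of 1500570505057505057 gives the pieces 150 057 05 05 057 5 05 057 05 057 05 057 5 057 05 057 05 057 5, which concatenate to the answer.

15005705050575050570505705057505705057050575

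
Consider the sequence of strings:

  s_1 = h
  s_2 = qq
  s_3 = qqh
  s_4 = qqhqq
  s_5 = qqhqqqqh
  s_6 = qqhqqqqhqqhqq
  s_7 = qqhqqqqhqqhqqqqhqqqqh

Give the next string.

This is a Fibonacci-style word recurrence s(k) = s(k−1)·s(k−2): e.g. qq·h = qqh.
So term 8 is qqhqqqqhqqhqqqqhqqqqh·qqhqqqqhqqhqq.

qqhqqqqhqqhqqqqhqqqqhqqhqqqqhqqhqq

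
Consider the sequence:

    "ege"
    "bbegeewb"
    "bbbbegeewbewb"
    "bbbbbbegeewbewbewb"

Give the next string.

s(k+1) = bb·s(k)·ewb, so each term gains bb as a prefix and ewb as a suffix.
Applying this once more to bbbbbbegeewbewbewb:

bbbbbbbbegeewbewbewbewb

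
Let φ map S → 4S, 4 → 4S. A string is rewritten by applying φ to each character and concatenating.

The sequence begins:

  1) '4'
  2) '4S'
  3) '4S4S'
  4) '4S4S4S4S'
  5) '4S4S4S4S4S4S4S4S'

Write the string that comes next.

4S4S4S4S4S4S4S4S4S4S4S4S4S4S4S4S

Replace each of the 16 characters of 4S4S4S4S4S4S4S4S in place — 4S 4S 4S 4S 4S 4S 4S 4S 4S 4S 4S 4S 4S 4S 4S 4S — and concatenate.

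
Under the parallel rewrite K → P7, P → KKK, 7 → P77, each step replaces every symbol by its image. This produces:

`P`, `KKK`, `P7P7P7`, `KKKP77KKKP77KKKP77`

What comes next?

P7P7P7KKKP77P77P7P7P7KKKP77P77P7P7P7KKKP77P77

φ(KKKP77KKKP77KKKP77) expands symbol-by-symbol to P7 P7 P7 KKK P77 P77 P7 P7 P7 KKK P77 P77 P7 P7 P7 KKK P77 P77; joining the 18 pieces gives the next term.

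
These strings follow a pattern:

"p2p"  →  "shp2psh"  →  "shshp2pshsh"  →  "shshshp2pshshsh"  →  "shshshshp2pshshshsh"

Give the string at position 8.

shshshshshshshp2pshshshshshshsh

s(k+1) = sh·s(k)·sh, so each term gains sh as a prefix and sh as a suffix.
From shshshshp2pshshshsh, 3 further steps: shshshshp2pshshshsh → shshshshshp2pshshshshsh → shshshshshshp2pshshshshshsh → (answer).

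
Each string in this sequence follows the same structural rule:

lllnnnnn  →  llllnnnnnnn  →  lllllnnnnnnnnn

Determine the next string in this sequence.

The n-th term is n l's then 2n-1 n's, where the shown terms are n = 3, 4, 5.
At n = 6 the blocks have lengths 6, 11.

llllllnnnnnnnnnnn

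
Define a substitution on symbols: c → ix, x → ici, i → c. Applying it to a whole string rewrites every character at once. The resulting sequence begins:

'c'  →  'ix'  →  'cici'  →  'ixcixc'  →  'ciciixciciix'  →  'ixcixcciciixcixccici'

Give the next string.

Replace each of the 20 characters of ixcixcciciixcixccici in place — c ici ix c ici ix ix c ix c c ici ix c ici ix ix c ix c — and concatenate.

ciciixciciixixcixcciciixciciixixcixc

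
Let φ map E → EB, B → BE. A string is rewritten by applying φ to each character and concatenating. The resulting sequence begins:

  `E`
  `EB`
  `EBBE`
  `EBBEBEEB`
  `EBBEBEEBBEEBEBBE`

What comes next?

Applying the rule to each of the 16 symbols of EBBEBEEBBEEBEBBE gives the pieces EB BE BE EB BE EB EB BE BE EB EB BE EB BE BE EB, which concatenate to the answer.

EBBEBEEBBEEBEBBEBEEBEBBEEBBEBEEB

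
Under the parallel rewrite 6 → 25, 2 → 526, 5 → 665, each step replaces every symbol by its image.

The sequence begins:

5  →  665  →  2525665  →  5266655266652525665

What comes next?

φ(5266655266652525665) expands symbol-by-symbol to 665 526 25 25 25 665 665 526 25 25 25 665 526 665 526 665 25 25 665; joining the 19 pieces gives the next term.

6655262525256656655262525256655266655266652525665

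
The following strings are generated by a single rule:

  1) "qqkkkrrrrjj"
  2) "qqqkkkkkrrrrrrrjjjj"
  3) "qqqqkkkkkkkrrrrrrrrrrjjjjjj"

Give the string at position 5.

qqqqqqkkkkkkkkkkkrrrrrrrrrrrrrrrrjjjjjjjjjj

The n-th term is n+1 q's then 2n+1 k's then 3n+1 r's then 2n j's (n = 1, 2, …).
At n = 5 the blocks have lengths 6, 11, 16, 10.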